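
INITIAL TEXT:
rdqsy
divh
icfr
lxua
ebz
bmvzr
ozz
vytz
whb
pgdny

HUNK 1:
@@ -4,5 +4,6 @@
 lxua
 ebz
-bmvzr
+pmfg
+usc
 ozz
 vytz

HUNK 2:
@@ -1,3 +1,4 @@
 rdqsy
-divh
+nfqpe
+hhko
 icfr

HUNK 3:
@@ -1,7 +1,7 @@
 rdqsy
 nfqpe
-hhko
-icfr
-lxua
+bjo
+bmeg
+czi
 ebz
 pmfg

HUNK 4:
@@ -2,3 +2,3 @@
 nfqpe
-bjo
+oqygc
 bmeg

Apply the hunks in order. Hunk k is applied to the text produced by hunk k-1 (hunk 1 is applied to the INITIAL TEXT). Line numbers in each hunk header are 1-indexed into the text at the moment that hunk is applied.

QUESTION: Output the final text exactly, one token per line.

Hunk 1: at line 4 remove [bmvzr] add [pmfg,usc] -> 11 lines: rdqsy divh icfr lxua ebz pmfg usc ozz vytz whb pgdny
Hunk 2: at line 1 remove [divh] add [nfqpe,hhko] -> 12 lines: rdqsy nfqpe hhko icfr lxua ebz pmfg usc ozz vytz whb pgdny
Hunk 3: at line 1 remove [hhko,icfr,lxua] add [bjo,bmeg,czi] -> 12 lines: rdqsy nfqpe bjo bmeg czi ebz pmfg usc ozz vytz whb pgdny
Hunk 4: at line 2 remove [bjo] add [oqygc] -> 12 lines: rdqsy nfqpe oqygc bmeg czi ebz pmfg usc ozz vytz whb pgdny

Answer: rdqsy
nfqpe
oqygc
bmeg
czi
ebz
pmfg
usc
ozz
vytz
whb
pgdny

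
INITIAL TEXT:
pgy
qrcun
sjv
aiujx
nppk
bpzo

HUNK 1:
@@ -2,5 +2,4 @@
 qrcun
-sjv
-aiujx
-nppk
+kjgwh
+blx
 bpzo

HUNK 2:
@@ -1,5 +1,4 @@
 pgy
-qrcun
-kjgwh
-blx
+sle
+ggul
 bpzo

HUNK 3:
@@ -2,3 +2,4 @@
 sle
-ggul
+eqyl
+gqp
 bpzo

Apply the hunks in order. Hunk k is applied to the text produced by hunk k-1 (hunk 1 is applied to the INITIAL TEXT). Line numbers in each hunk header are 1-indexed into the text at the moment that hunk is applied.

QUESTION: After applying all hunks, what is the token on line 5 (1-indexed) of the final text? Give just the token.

Answer: bpzo

Derivation:
Hunk 1: at line 2 remove [sjv,aiujx,nppk] add [kjgwh,blx] -> 5 lines: pgy qrcun kjgwh blx bpzo
Hunk 2: at line 1 remove [qrcun,kjgwh,blx] add [sle,ggul] -> 4 lines: pgy sle ggul bpzo
Hunk 3: at line 2 remove [ggul] add [eqyl,gqp] -> 5 lines: pgy sle eqyl gqp bpzo
Final line 5: bpzo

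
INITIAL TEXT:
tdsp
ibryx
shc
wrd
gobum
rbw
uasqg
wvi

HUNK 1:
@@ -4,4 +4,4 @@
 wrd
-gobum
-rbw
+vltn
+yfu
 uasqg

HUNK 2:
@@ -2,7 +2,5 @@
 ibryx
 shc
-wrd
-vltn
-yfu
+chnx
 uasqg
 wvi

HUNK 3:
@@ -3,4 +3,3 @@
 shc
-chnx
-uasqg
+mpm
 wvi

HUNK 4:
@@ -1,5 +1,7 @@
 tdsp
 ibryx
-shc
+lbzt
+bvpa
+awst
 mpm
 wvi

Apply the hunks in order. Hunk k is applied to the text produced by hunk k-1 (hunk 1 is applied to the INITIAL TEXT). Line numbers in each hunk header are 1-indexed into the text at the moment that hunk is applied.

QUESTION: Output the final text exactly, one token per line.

Hunk 1: at line 4 remove [gobum,rbw] add [vltn,yfu] -> 8 lines: tdsp ibryx shc wrd vltn yfu uasqg wvi
Hunk 2: at line 2 remove [wrd,vltn,yfu] add [chnx] -> 6 lines: tdsp ibryx shc chnx uasqg wvi
Hunk 3: at line 3 remove [chnx,uasqg] add [mpm] -> 5 lines: tdsp ibryx shc mpm wvi
Hunk 4: at line 1 remove [shc] add [lbzt,bvpa,awst] -> 7 lines: tdsp ibryx lbzt bvpa awst mpm wvi

Answer: tdsp
ibryx
lbzt
bvpa
awst
mpm
wvi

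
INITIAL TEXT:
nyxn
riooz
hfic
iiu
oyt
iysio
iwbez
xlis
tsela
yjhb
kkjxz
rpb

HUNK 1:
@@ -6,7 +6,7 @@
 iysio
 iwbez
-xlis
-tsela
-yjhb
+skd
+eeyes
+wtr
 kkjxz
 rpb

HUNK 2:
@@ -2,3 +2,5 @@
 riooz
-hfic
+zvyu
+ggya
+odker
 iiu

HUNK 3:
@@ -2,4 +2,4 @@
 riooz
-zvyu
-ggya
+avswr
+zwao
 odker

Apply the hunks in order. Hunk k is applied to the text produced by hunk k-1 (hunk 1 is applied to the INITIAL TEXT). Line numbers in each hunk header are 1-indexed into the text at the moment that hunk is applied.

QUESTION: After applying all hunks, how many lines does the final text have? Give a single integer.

Answer: 14

Derivation:
Hunk 1: at line 6 remove [xlis,tsela,yjhb] add [skd,eeyes,wtr] -> 12 lines: nyxn riooz hfic iiu oyt iysio iwbez skd eeyes wtr kkjxz rpb
Hunk 2: at line 2 remove [hfic] add [zvyu,ggya,odker] -> 14 lines: nyxn riooz zvyu ggya odker iiu oyt iysio iwbez skd eeyes wtr kkjxz rpb
Hunk 3: at line 2 remove [zvyu,ggya] add [avswr,zwao] -> 14 lines: nyxn riooz avswr zwao odker iiu oyt iysio iwbez skd eeyes wtr kkjxz rpb
Final line count: 14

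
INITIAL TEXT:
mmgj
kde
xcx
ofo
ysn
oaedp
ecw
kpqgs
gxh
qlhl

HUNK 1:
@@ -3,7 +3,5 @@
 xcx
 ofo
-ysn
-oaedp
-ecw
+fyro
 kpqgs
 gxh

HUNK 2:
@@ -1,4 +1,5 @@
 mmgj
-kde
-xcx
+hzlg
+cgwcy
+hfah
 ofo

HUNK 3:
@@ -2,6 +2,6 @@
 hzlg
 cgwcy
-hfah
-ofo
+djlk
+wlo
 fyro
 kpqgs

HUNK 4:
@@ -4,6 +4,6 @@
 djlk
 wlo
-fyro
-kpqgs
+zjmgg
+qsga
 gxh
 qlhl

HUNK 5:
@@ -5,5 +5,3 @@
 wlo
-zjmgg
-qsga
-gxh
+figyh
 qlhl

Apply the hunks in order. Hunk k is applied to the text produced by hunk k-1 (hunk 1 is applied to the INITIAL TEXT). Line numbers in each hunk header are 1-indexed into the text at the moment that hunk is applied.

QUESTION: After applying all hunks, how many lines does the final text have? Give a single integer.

Answer: 7

Derivation:
Hunk 1: at line 3 remove [ysn,oaedp,ecw] add [fyro] -> 8 lines: mmgj kde xcx ofo fyro kpqgs gxh qlhl
Hunk 2: at line 1 remove [kde,xcx] add [hzlg,cgwcy,hfah] -> 9 lines: mmgj hzlg cgwcy hfah ofo fyro kpqgs gxh qlhl
Hunk 3: at line 2 remove [hfah,ofo] add [djlk,wlo] -> 9 lines: mmgj hzlg cgwcy djlk wlo fyro kpqgs gxh qlhl
Hunk 4: at line 4 remove [fyro,kpqgs] add [zjmgg,qsga] -> 9 lines: mmgj hzlg cgwcy djlk wlo zjmgg qsga gxh qlhl
Hunk 5: at line 5 remove [zjmgg,qsga,gxh] add [figyh] -> 7 lines: mmgj hzlg cgwcy djlk wlo figyh qlhl
Final line count: 7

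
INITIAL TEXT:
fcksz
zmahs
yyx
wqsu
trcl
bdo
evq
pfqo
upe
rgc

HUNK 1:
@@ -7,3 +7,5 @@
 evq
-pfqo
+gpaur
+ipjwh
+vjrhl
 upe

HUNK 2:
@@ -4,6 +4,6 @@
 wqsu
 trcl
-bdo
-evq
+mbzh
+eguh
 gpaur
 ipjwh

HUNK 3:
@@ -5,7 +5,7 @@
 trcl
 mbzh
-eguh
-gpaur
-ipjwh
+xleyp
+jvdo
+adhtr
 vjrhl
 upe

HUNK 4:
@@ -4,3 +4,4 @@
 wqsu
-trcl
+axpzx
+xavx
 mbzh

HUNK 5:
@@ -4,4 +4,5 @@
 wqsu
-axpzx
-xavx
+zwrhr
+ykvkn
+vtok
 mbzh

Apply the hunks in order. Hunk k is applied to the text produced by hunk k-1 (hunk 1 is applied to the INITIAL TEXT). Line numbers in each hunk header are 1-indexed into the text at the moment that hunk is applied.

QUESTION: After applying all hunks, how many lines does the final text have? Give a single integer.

Hunk 1: at line 7 remove [pfqo] add [gpaur,ipjwh,vjrhl] -> 12 lines: fcksz zmahs yyx wqsu trcl bdo evq gpaur ipjwh vjrhl upe rgc
Hunk 2: at line 4 remove [bdo,evq] add [mbzh,eguh] -> 12 lines: fcksz zmahs yyx wqsu trcl mbzh eguh gpaur ipjwh vjrhl upe rgc
Hunk 3: at line 5 remove [eguh,gpaur,ipjwh] add [xleyp,jvdo,adhtr] -> 12 lines: fcksz zmahs yyx wqsu trcl mbzh xleyp jvdo adhtr vjrhl upe rgc
Hunk 4: at line 4 remove [trcl] add [axpzx,xavx] -> 13 lines: fcksz zmahs yyx wqsu axpzx xavx mbzh xleyp jvdo adhtr vjrhl upe rgc
Hunk 5: at line 4 remove [axpzx,xavx] add [zwrhr,ykvkn,vtok] -> 14 lines: fcksz zmahs yyx wqsu zwrhr ykvkn vtok mbzh xleyp jvdo adhtr vjrhl upe rgc
Final line count: 14

Answer: 14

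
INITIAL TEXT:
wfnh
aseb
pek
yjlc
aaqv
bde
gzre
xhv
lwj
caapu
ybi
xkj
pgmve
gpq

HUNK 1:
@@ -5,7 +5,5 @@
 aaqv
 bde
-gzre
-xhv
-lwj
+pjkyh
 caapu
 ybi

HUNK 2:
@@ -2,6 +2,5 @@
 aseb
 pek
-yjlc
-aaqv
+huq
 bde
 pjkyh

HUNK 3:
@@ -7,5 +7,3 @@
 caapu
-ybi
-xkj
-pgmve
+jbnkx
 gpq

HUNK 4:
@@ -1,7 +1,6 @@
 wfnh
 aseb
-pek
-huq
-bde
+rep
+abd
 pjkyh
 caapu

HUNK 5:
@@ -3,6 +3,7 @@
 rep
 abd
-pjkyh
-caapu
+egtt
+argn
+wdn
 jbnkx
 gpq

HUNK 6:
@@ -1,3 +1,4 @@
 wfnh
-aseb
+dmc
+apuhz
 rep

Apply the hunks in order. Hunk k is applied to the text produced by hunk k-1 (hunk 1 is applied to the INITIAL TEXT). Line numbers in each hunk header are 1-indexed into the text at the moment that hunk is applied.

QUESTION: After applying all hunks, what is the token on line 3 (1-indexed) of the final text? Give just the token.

Hunk 1: at line 5 remove [gzre,xhv,lwj] add [pjkyh] -> 12 lines: wfnh aseb pek yjlc aaqv bde pjkyh caapu ybi xkj pgmve gpq
Hunk 2: at line 2 remove [yjlc,aaqv] add [huq] -> 11 lines: wfnh aseb pek huq bde pjkyh caapu ybi xkj pgmve gpq
Hunk 3: at line 7 remove [ybi,xkj,pgmve] add [jbnkx] -> 9 lines: wfnh aseb pek huq bde pjkyh caapu jbnkx gpq
Hunk 4: at line 1 remove [pek,huq,bde] add [rep,abd] -> 8 lines: wfnh aseb rep abd pjkyh caapu jbnkx gpq
Hunk 5: at line 3 remove [pjkyh,caapu] add [egtt,argn,wdn] -> 9 lines: wfnh aseb rep abd egtt argn wdn jbnkx gpq
Hunk 6: at line 1 remove [aseb] add [dmc,apuhz] -> 10 lines: wfnh dmc apuhz rep abd egtt argn wdn jbnkx gpq
Final line 3: apuhz

Answer: apuhz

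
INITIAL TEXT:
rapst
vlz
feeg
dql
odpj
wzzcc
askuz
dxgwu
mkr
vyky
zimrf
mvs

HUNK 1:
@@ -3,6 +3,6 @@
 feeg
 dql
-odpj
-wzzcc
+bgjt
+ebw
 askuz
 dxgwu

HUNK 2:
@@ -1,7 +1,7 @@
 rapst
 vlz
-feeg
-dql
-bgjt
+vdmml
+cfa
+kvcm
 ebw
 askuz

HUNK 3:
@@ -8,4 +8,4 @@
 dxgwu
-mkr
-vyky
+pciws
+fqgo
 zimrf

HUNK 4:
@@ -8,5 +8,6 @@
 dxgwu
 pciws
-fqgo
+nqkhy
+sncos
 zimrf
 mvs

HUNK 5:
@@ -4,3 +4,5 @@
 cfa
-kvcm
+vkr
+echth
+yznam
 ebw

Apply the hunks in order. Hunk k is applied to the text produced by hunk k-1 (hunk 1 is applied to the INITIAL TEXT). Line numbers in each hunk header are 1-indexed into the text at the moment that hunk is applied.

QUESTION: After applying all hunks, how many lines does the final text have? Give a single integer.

Hunk 1: at line 3 remove [odpj,wzzcc] add [bgjt,ebw] -> 12 lines: rapst vlz feeg dql bgjt ebw askuz dxgwu mkr vyky zimrf mvs
Hunk 2: at line 1 remove [feeg,dql,bgjt] add [vdmml,cfa,kvcm] -> 12 lines: rapst vlz vdmml cfa kvcm ebw askuz dxgwu mkr vyky zimrf mvs
Hunk 3: at line 8 remove [mkr,vyky] add [pciws,fqgo] -> 12 lines: rapst vlz vdmml cfa kvcm ebw askuz dxgwu pciws fqgo zimrf mvs
Hunk 4: at line 8 remove [fqgo] add [nqkhy,sncos] -> 13 lines: rapst vlz vdmml cfa kvcm ebw askuz dxgwu pciws nqkhy sncos zimrf mvs
Hunk 5: at line 4 remove [kvcm] add [vkr,echth,yznam] -> 15 lines: rapst vlz vdmml cfa vkr echth yznam ebw askuz dxgwu pciws nqkhy sncos zimrf mvs
Final line count: 15

Answer: 15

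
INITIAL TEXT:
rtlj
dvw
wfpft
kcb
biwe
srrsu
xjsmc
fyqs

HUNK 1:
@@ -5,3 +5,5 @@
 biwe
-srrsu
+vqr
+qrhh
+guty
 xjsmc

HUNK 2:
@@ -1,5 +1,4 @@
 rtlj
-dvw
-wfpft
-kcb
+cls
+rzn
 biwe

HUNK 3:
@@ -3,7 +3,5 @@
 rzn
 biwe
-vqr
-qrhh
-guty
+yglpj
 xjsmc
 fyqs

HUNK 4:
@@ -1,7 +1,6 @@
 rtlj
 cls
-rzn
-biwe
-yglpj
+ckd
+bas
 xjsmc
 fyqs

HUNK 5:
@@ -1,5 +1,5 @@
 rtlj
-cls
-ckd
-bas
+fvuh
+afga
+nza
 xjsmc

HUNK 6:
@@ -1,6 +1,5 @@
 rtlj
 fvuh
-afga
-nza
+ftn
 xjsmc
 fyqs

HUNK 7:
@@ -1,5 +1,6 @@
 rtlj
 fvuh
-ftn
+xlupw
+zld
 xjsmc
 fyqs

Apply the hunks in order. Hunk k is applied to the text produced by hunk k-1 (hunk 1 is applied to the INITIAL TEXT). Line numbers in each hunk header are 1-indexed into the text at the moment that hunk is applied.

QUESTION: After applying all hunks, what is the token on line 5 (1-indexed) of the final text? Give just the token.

Answer: xjsmc

Derivation:
Hunk 1: at line 5 remove [srrsu] add [vqr,qrhh,guty] -> 10 lines: rtlj dvw wfpft kcb biwe vqr qrhh guty xjsmc fyqs
Hunk 2: at line 1 remove [dvw,wfpft,kcb] add [cls,rzn] -> 9 lines: rtlj cls rzn biwe vqr qrhh guty xjsmc fyqs
Hunk 3: at line 3 remove [vqr,qrhh,guty] add [yglpj] -> 7 lines: rtlj cls rzn biwe yglpj xjsmc fyqs
Hunk 4: at line 1 remove [rzn,biwe,yglpj] add [ckd,bas] -> 6 lines: rtlj cls ckd bas xjsmc fyqs
Hunk 5: at line 1 remove [cls,ckd,bas] add [fvuh,afga,nza] -> 6 lines: rtlj fvuh afga nza xjsmc fyqs
Hunk 6: at line 1 remove [afga,nza] add [ftn] -> 5 lines: rtlj fvuh ftn xjsmc fyqs
Hunk 7: at line 1 remove [ftn] add [xlupw,zld] -> 6 lines: rtlj fvuh xlupw zld xjsmc fyqs
Final line 5: xjsmc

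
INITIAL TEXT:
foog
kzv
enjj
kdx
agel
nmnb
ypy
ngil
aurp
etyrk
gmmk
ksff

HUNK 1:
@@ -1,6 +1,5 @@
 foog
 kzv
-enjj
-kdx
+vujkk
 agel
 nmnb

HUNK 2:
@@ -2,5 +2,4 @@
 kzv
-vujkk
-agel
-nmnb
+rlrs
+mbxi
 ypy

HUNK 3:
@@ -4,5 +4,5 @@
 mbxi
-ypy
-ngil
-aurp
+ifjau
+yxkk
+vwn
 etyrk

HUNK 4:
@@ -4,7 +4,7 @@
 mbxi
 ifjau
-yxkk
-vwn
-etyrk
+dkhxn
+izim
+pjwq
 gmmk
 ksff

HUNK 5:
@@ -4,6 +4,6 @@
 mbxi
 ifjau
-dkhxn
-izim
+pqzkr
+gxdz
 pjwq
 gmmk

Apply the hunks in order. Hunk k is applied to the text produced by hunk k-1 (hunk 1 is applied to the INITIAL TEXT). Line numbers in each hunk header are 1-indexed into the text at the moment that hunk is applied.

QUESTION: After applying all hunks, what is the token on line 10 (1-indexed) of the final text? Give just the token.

Answer: ksff

Derivation:
Hunk 1: at line 1 remove [enjj,kdx] add [vujkk] -> 11 lines: foog kzv vujkk agel nmnb ypy ngil aurp etyrk gmmk ksff
Hunk 2: at line 2 remove [vujkk,agel,nmnb] add [rlrs,mbxi] -> 10 lines: foog kzv rlrs mbxi ypy ngil aurp etyrk gmmk ksff
Hunk 3: at line 4 remove [ypy,ngil,aurp] add [ifjau,yxkk,vwn] -> 10 lines: foog kzv rlrs mbxi ifjau yxkk vwn etyrk gmmk ksff
Hunk 4: at line 4 remove [yxkk,vwn,etyrk] add [dkhxn,izim,pjwq] -> 10 lines: foog kzv rlrs mbxi ifjau dkhxn izim pjwq gmmk ksff
Hunk 5: at line 4 remove [dkhxn,izim] add [pqzkr,gxdz] -> 10 lines: foog kzv rlrs mbxi ifjau pqzkr gxdz pjwq gmmk ksff
Final line 10: ksff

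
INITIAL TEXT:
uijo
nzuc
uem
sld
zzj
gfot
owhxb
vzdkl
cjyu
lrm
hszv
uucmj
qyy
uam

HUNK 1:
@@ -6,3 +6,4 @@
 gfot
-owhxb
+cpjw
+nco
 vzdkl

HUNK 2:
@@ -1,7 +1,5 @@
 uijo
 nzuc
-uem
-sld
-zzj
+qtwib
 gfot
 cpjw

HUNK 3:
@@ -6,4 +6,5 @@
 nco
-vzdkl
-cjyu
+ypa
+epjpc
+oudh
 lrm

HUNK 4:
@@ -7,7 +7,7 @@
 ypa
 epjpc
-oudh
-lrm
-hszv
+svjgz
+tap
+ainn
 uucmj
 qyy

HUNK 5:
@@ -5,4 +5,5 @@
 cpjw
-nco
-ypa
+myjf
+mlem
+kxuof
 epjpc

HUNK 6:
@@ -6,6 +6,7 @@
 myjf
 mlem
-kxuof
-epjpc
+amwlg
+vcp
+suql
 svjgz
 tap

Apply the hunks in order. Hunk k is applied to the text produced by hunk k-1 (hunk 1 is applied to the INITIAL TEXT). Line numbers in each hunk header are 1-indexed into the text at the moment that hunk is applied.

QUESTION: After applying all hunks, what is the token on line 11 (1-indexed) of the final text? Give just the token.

Answer: svjgz

Derivation:
Hunk 1: at line 6 remove [owhxb] add [cpjw,nco] -> 15 lines: uijo nzuc uem sld zzj gfot cpjw nco vzdkl cjyu lrm hszv uucmj qyy uam
Hunk 2: at line 1 remove [uem,sld,zzj] add [qtwib] -> 13 lines: uijo nzuc qtwib gfot cpjw nco vzdkl cjyu lrm hszv uucmj qyy uam
Hunk 3: at line 6 remove [vzdkl,cjyu] add [ypa,epjpc,oudh] -> 14 lines: uijo nzuc qtwib gfot cpjw nco ypa epjpc oudh lrm hszv uucmj qyy uam
Hunk 4: at line 7 remove [oudh,lrm,hszv] add [svjgz,tap,ainn] -> 14 lines: uijo nzuc qtwib gfot cpjw nco ypa epjpc svjgz tap ainn uucmj qyy uam
Hunk 5: at line 5 remove [nco,ypa] add [myjf,mlem,kxuof] -> 15 lines: uijo nzuc qtwib gfot cpjw myjf mlem kxuof epjpc svjgz tap ainn uucmj qyy uam
Hunk 6: at line 6 remove [kxuof,epjpc] add [amwlg,vcp,suql] -> 16 lines: uijo nzuc qtwib gfot cpjw myjf mlem amwlg vcp suql svjgz tap ainn uucmj qyy uam
Final line 11: svjgz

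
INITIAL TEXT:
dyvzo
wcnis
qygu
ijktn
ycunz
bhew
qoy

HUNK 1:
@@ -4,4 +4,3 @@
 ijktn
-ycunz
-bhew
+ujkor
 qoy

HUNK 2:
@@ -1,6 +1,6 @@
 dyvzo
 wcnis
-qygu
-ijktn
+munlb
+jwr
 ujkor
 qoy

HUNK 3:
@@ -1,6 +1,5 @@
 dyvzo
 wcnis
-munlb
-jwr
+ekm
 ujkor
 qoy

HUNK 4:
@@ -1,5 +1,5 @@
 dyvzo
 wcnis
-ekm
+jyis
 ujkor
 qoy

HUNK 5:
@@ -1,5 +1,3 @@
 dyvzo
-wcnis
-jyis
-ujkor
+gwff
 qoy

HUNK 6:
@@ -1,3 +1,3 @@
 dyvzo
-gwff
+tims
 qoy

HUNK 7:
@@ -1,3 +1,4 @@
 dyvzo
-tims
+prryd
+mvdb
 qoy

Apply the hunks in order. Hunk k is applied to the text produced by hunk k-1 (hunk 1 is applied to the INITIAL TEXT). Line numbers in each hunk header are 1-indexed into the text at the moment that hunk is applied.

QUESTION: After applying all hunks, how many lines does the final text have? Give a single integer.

Hunk 1: at line 4 remove [ycunz,bhew] add [ujkor] -> 6 lines: dyvzo wcnis qygu ijktn ujkor qoy
Hunk 2: at line 1 remove [qygu,ijktn] add [munlb,jwr] -> 6 lines: dyvzo wcnis munlb jwr ujkor qoy
Hunk 3: at line 1 remove [munlb,jwr] add [ekm] -> 5 lines: dyvzo wcnis ekm ujkor qoy
Hunk 4: at line 1 remove [ekm] add [jyis] -> 5 lines: dyvzo wcnis jyis ujkor qoy
Hunk 5: at line 1 remove [wcnis,jyis,ujkor] add [gwff] -> 3 lines: dyvzo gwff qoy
Hunk 6: at line 1 remove [gwff] add [tims] -> 3 lines: dyvzo tims qoy
Hunk 7: at line 1 remove [tims] add [prryd,mvdb] -> 4 lines: dyvzo prryd mvdb qoy
Final line count: 4

Answer: 4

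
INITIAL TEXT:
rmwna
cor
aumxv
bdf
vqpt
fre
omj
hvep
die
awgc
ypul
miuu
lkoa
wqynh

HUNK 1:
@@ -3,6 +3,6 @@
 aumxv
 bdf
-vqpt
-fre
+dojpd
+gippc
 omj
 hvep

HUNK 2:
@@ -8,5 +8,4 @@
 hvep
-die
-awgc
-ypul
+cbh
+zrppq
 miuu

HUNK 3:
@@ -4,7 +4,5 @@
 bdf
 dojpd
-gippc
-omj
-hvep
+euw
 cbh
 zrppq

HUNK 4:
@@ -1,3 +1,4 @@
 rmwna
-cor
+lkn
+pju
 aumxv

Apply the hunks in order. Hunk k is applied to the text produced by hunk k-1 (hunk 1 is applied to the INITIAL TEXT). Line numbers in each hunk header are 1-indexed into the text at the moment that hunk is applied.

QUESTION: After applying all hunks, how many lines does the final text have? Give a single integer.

Hunk 1: at line 3 remove [vqpt,fre] add [dojpd,gippc] -> 14 lines: rmwna cor aumxv bdf dojpd gippc omj hvep die awgc ypul miuu lkoa wqynh
Hunk 2: at line 8 remove [die,awgc,ypul] add [cbh,zrppq] -> 13 lines: rmwna cor aumxv bdf dojpd gippc omj hvep cbh zrppq miuu lkoa wqynh
Hunk 3: at line 4 remove [gippc,omj,hvep] add [euw] -> 11 lines: rmwna cor aumxv bdf dojpd euw cbh zrppq miuu lkoa wqynh
Hunk 4: at line 1 remove [cor] add [lkn,pju] -> 12 lines: rmwna lkn pju aumxv bdf dojpd euw cbh zrppq miuu lkoa wqynh
Final line count: 12

Answer: 12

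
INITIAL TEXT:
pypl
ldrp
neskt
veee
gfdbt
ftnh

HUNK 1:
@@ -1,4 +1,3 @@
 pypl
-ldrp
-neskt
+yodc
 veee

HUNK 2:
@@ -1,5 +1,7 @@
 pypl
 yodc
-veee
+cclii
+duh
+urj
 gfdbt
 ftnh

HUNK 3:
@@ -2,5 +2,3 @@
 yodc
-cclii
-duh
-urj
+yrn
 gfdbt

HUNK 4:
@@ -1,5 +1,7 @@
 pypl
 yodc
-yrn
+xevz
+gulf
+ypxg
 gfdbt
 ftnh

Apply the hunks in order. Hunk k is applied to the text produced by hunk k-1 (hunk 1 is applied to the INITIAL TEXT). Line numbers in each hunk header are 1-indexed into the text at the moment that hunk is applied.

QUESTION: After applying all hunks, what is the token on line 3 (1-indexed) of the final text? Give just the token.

Hunk 1: at line 1 remove [ldrp,neskt] add [yodc] -> 5 lines: pypl yodc veee gfdbt ftnh
Hunk 2: at line 1 remove [veee] add [cclii,duh,urj] -> 7 lines: pypl yodc cclii duh urj gfdbt ftnh
Hunk 3: at line 2 remove [cclii,duh,urj] add [yrn] -> 5 lines: pypl yodc yrn gfdbt ftnh
Hunk 4: at line 1 remove [yrn] add [xevz,gulf,ypxg] -> 7 lines: pypl yodc xevz gulf ypxg gfdbt ftnh
Final line 3: xevz

Answer: xevz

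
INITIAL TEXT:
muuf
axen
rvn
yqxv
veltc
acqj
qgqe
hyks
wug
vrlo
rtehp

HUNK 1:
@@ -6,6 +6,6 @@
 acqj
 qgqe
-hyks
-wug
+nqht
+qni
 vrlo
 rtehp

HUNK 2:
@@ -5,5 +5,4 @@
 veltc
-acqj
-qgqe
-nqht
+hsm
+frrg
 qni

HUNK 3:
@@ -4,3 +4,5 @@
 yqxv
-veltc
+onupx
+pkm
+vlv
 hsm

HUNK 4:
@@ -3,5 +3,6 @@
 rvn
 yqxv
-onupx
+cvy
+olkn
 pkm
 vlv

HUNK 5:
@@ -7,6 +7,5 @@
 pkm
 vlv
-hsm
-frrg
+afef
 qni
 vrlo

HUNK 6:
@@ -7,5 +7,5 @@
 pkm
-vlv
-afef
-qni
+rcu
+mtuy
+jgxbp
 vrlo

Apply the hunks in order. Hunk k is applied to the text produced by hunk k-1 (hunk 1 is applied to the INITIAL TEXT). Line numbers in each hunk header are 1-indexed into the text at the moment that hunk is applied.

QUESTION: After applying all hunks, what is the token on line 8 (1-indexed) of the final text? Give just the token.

Answer: rcu

Derivation:
Hunk 1: at line 6 remove [hyks,wug] add [nqht,qni] -> 11 lines: muuf axen rvn yqxv veltc acqj qgqe nqht qni vrlo rtehp
Hunk 2: at line 5 remove [acqj,qgqe,nqht] add [hsm,frrg] -> 10 lines: muuf axen rvn yqxv veltc hsm frrg qni vrlo rtehp
Hunk 3: at line 4 remove [veltc] add [onupx,pkm,vlv] -> 12 lines: muuf axen rvn yqxv onupx pkm vlv hsm frrg qni vrlo rtehp
Hunk 4: at line 3 remove [onupx] add [cvy,olkn] -> 13 lines: muuf axen rvn yqxv cvy olkn pkm vlv hsm frrg qni vrlo rtehp
Hunk 5: at line 7 remove [hsm,frrg] add [afef] -> 12 lines: muuf axen rvn yqxv cvy olkn pkm vlv afef qni vrlo rtehp
Hunk 6: at line 7 remove [vlv,afef,qni] add [rcu,mtuy,jgxbp] -> 12 lines: muuf axen rvn yqxv cvy olkn pkm rcu mtuy jgxbp vrlo rtehp
Final line 8: rcu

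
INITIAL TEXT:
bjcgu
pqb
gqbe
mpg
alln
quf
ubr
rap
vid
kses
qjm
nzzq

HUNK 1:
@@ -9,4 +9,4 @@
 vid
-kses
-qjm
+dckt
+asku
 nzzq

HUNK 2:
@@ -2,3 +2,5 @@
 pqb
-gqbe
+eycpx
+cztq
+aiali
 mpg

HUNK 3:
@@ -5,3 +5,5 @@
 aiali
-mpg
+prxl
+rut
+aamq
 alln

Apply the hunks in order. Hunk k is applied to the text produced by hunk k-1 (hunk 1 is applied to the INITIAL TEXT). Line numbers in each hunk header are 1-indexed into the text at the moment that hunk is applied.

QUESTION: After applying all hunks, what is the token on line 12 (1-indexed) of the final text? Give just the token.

Hunk 1: at line 9 remove [kses,qjm] add [dckt,asku] -> 12 lines: bjcgu pqb gqbe mpg alln quf ubr rap vid dckt asku nzzq
Hunk 2: at line 2 remove [gqbe] add [eycpx,cztq,aiali] -> 14 lines: bjcgu pqb eycpx cztq aiali mpg alln quf ubr rap vid dckt asku nzzq
Hunk 3: at line 5 remove [mpg] add [prxl,rut,aamq] -> 16 lines: bjcgu pqb eycpx cztq aiali prxl rut aamq alln quf ubr rap vid dckt asku nzzq
Final line 12: rap

Answer: rap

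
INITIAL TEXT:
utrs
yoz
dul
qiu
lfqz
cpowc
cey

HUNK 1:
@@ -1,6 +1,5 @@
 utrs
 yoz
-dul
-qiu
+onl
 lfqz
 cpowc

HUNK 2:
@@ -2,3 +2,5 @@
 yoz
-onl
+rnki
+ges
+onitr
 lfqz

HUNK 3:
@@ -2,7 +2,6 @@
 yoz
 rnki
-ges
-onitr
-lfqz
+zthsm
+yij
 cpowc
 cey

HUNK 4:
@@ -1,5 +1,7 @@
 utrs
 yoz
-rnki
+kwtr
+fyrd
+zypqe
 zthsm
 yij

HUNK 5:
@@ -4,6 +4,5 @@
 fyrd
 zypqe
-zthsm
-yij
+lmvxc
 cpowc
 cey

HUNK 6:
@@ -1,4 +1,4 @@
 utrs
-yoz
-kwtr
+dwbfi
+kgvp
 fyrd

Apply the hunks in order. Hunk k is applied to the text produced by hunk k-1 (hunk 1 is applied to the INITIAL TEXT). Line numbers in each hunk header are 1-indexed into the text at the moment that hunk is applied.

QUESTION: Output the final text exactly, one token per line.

Answer: utrs
dwbfi
kgvp
fyrd
zypqe
lmvxc
cpowc
cey

Derivation:
Hunk 1: at line 1 remove [dul,qiu] add [onl] -> 6 lines: utrs yoz onl lfqz cpowc cey
Hunk 2: at line 2 remove [onl] add [rnki,ges,onitr] -> 8 lines: utrs yoz rnki ges onitr lfqz cpowc cey
Hunk 3: at line 2 remove [ges,onitr,lfqz] add [zthsm,yij] -> 7 lines: utrs yoz rnki zthsm yij cpowc cey
Hunk 4: at line 1 remove [rnki] add [kwtr,fyrd,zypqe] -> 9 lines: utrs yoz kwtr fyrd zypqe zthsm yij cpowc cey
Hunk 5: at line 4 remove [zthsm,yij] add [lmvxc] -> 8 lines: utrs yoz kwtr fyrd zypqe lmvxc cpowc cey
Hunk 6: at line 1 remove [yoz,kwtr] add [dwbfi,kgvp] -> 8 lines: utrs dwbfi kgvp fyrd zypqe lmvxc cpowc cey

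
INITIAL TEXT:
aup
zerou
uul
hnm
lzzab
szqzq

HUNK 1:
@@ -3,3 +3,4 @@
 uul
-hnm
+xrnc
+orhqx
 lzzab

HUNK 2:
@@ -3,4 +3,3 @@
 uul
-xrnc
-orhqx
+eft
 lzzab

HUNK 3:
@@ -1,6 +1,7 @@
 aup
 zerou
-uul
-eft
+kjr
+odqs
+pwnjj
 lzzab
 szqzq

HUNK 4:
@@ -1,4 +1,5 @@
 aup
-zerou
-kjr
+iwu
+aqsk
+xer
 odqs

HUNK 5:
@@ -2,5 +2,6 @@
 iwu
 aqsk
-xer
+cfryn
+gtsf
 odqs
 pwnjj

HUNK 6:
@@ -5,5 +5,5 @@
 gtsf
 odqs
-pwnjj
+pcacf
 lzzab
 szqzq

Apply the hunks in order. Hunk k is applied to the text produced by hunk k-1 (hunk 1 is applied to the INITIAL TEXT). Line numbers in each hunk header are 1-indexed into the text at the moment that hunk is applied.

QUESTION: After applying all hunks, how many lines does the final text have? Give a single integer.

Hunk 1: at line 3 remove [hnm] add [xrnc,orhqx] -> 7 lines: aup zerou uul xrnc orhqx lzzab szqzq
Hunk 2: at line 3 remove [xrnc,orhqx] add [eft] -> 6 lines: aup zerou uul eft lzzab szqzq
Hunk 3: at line 1 remove [uul,eft] add [kjr,odqs,pwnjj] -> 7 lines: aup zerou kjr odqs pwnjj lzzab szqzq
Hunk 4: at line 1 remove [zerou,kjr] add [iwu,aqsk,xer] -> 8 lines: aup iwu aqsk xer odqs pwnjj lzzab szqzq
Hunk 5: at line 2 remove [xer] add [cfryn,gtsf] -> 9 lines: aup iwu aqsk cfryn gtsf odqs pwnjj lzzab szqzq
Hunk 6: at line 5 remove [pwnjj] add [pcacf] -> 9 lines: aup iwu aqsk cfryn gtsf odqs pcacf lzzab szqzq
Final line count: 9

Answer: 9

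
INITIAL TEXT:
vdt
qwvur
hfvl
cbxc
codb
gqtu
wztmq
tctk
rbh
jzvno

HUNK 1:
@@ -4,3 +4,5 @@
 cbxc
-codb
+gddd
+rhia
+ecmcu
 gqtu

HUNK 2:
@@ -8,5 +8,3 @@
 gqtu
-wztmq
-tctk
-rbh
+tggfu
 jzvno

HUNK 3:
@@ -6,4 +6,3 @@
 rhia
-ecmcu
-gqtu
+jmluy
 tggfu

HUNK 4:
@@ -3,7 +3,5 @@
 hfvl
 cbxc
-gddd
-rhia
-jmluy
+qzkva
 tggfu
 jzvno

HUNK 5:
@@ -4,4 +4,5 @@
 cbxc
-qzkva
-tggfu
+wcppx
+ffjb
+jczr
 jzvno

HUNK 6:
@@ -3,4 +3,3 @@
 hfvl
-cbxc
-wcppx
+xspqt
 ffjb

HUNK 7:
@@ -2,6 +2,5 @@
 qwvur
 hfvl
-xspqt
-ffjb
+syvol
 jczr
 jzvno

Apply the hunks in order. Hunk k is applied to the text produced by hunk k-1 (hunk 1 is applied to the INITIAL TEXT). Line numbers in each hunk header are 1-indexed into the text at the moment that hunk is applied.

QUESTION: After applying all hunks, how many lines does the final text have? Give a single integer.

Answer: 6

Derivation:
Hunk 1: at line 4 remove [codb] add [gddd,rhia,ecmcu] -> 12 lines: vdt qwvur hfvl cbxc gddd rhia ecmcu gqtu wztmq tctk rbh jzvno
Hunk 2: at line 8 remove [wztmq,tctk,rbh] add [tggfu] -> 10 lines: vdt qwvur hfvl cbxc gddd rhia ecmcu gqtu tggfu jzvno
Hunk 3: at line 6 remove [ecmcu,gqtu] add [jmluy] -> 9 lines: vdt qwvur hfvl cbxc gddd rhia jmluy tggfu jzvno
Hunk 4: at line 3 remove [gddd,rhia,jmluy] add [qzkva] -> 7 lines: vdt qwvur hfvl cbxc qzkva tggfu jzvno
Hunk 5: at line 4 remove [qzkva,tggfu] add [wcppx,ffjb,jczr] -> 8 lines: vdt qwvur hfvl cbxc wcppx ffjb jczr jzvno
Hunk 6: at line 3 remove [cbxc,wcppx] add [xspqt] -> 7 lines: vdt qwvur hfvl xspqt ffjb jczr jzvno
Hunk 7: at line 2 remove [xspqt,ffjb] add [syvol] -> 6 lines: vdt qwvur hfvl syvol jczr jzvno
Final line count: 6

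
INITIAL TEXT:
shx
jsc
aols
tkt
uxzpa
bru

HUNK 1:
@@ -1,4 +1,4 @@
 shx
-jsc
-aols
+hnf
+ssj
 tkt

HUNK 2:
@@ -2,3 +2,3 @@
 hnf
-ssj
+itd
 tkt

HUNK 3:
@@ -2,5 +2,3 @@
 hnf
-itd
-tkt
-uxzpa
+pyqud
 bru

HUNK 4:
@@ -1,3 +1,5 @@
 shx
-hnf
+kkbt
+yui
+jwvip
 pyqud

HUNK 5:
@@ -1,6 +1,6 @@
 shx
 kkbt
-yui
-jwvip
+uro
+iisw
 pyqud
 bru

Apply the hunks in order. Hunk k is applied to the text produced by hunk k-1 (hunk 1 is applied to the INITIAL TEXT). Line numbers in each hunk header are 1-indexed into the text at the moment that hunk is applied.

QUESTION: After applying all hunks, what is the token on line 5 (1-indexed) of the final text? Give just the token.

Answer: pyqud

Derivation:
Hunk 1: at line 1 remove [jsc,aols] add [hnf,ssj] -> 6 lines: shx hnf ssj tkt uxzpa bru
Hunk 2: at line 2 remove [ssj] add [itd] -> 6 lines: shx hnf itd tkt uxzpa bru
Hunk 3: at line 2 remove [itd,tkt,uxzpa] add [pyqud] -> 4 lines: shx hnf pyqud bru
Hunk 4: at line 1 remove [hnf] add [kkbt,yui,jwvip] -> 6 lines: shx kkbt yui jwvip pyqud bru
Hunk 5: at line 1 remove [yui,jwvip] add [uro,iisw] -> 6 lines: shx kkbt uro iisw pyqud bru
Final line 5: pyqud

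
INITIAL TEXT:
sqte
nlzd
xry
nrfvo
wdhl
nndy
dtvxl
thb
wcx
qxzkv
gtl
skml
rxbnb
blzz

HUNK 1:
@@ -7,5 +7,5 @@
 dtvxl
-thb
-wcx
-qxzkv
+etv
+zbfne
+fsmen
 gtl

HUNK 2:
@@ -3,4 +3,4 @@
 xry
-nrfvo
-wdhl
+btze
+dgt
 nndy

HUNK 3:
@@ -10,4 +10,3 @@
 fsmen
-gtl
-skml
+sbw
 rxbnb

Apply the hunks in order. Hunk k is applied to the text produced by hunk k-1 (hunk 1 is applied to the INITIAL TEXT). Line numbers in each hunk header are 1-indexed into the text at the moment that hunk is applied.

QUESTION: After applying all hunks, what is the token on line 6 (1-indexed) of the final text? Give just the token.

Hunk 1: at line 7 remove [thb,wcx,qxzkv] add [etv,zbfne,fsmen] -> 14 lines: sqte nlzd xry nrfvo wdhl nndy dtvxl etv zbfne fsmen gtl skml rxbnb blzz
Hunk 2: at line 3 remove [nrfvo,wdhl] add [btze,dgt] -> 14 lines: sqte nlzd xry btze dgt nndy dtvxl etv zbfne fsmen gtl skml rxbnb blzz
Hunk 3: at line 10 remove [gtl,skml] add [sbw] -> 13 lines: sqte nlzd xry btze dgt nndy dtvxl etv zbfne fsmen sbw rxbnb blzz
Final line 6: nndy

Answer: nndy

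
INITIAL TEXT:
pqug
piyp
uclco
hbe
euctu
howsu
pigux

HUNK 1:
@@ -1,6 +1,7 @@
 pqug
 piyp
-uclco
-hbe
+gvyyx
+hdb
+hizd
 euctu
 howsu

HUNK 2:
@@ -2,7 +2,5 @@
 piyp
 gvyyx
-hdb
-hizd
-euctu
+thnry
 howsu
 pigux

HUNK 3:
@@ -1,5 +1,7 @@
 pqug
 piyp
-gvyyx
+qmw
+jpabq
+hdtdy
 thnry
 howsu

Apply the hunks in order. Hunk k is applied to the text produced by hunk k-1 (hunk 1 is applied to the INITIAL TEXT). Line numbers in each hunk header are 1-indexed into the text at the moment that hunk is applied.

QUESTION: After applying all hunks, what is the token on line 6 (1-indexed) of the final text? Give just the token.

Answer: thnry

Derivation:
Hunk 1: at line 1 remove [uclco,hbe] add [gvyyx,hdb,hizd] -> 8 lines: pqug piyp gvyyx hdb hizd euctu howsu pigux
Hunk 2: at line 2 remove [hdb,hizd,euctu] add [thnry] -> 6 lines: pqug piyp gvyyx thnry howsu pigux
Hunk 3: at line 1 remove [gvyyx] add [qmw,jpabq,hdtdy] -> 8 lines: pqug piyp qmw jpabq hdtdy thnry howsu pigux
Final line 6: thnry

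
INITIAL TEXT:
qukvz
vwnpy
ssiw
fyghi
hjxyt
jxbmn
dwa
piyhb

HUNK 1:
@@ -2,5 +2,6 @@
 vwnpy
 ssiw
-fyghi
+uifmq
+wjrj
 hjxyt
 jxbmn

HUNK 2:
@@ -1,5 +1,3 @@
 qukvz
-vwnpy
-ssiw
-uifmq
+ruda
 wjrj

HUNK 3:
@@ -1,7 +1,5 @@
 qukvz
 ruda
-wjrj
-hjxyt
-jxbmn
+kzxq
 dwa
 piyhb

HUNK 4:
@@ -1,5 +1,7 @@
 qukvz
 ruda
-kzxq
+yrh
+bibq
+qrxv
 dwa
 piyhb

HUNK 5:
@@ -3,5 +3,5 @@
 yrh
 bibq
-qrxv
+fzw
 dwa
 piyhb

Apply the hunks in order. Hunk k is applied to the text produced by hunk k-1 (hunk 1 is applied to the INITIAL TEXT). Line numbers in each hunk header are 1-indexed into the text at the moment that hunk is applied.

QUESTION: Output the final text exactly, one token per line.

Hunk 1: at line 2 remove [fyghi] add [uifmq,wjrj] -> 9 lines: qukvz vwnpy ssiw uifmq wjrj hjxyt jxbmn dwa piyhb
Hunk 2: at line 1 remove [vwnpy,ssiw,uifmq] add [ruda] -> 7 lines: qukvz ruda wjrj hjxyt jxbmn dwa piyhb
Hunk 3: at line 1 remove [wjrj,hjxyt,jxbmn] add [kzxq] -> 5 lines: qukvz ruda kzxq dwa piyhb
Hunk 4: at line 1 remove [kzxq] add [yrh,bibq,qrxv] -> 7 lines: qukvz ruda yrh bibq qrxv dwa piyhb
Hunk 5: at line 3 remove [qrxv] add [fzw] -> 7 lines: qukvz ruda yrh bibq fzw dwa piyhb

Answer: qukvz
ruda
yrh
bibq
fzw
dwa
piyhb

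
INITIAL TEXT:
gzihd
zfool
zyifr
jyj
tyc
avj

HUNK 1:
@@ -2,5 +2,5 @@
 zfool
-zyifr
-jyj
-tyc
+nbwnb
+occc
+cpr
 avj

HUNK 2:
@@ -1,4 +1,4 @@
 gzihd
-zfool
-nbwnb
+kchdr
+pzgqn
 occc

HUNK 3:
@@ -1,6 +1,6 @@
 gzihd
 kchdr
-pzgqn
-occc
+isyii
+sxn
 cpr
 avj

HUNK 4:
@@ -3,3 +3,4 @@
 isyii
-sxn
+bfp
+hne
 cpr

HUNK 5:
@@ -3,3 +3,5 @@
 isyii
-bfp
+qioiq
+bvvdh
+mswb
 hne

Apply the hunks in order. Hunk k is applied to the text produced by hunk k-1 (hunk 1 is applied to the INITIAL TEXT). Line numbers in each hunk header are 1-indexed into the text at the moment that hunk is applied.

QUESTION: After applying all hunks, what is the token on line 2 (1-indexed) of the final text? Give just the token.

Hunk 1: at line 2 remove [zyifr,jyj,tyc] add [nbwnb,occc,cpr] -> 6 lines: gzihd zfool nbwnb occc cpr avj
Hunk 2: at line 1 remove [zfool,nbwnb] add [kchdr,pzgqn] -> 6 lines: gzihd kchdr pzgqn occc cpr avj
Hunk 3: at line 1 remove [pzgqn,occc] add [isyii,sxn] -> 6 lines: gzihd kchdr isyii sxn cpr avj
Hunk 4: at line 3 remove [sxn] add [bfp,hne] -> 7 lines: gzihd kchdr isyii bfp hne cpr avj
Hunk 5: at line 3 remove [bfp] add [qioiq,bvvdh,mswb] -> 9 lines: gzihd kchdr isyii qioiq bvvdh mswb hne cpr avj
Final line 2: kchdr

Answer: kchdr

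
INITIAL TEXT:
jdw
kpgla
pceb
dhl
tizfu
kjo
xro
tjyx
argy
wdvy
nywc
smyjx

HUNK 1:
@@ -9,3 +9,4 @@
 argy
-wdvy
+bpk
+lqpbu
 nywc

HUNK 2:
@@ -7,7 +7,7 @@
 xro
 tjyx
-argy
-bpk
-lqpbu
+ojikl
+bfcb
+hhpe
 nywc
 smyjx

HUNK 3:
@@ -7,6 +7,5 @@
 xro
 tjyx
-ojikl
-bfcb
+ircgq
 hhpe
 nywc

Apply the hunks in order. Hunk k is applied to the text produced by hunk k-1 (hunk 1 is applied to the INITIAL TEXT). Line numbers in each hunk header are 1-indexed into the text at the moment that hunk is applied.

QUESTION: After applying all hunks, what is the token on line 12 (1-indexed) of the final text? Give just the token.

Answer: smyjx

Derivation:
Hunk 1: at line 9 remove [wdvy] add [bpk,lqpbu] -> 13 lines: jdw kpgla pceb dhl tizfu kjo xro tjyx argy bpk lqpbu nywc smyjx
Hunk 2: at line 7 remove [argy,bpk,lqpbu] add [ojikl,bfcb,hhpe] -> 13 lines: jdw kpgla pceb dhl tizfu kjo xro tjyx ojikl bfcb hhpe nywc smyjx
Hunk 3: at line 7 remove [ojikl,bfcb] add [ircgq] -> 12 lines: jdw kpgla pceb dhl tizfu kjo xro tjyx ircgq hhpe nywc smyjx
Final line 12: smyjx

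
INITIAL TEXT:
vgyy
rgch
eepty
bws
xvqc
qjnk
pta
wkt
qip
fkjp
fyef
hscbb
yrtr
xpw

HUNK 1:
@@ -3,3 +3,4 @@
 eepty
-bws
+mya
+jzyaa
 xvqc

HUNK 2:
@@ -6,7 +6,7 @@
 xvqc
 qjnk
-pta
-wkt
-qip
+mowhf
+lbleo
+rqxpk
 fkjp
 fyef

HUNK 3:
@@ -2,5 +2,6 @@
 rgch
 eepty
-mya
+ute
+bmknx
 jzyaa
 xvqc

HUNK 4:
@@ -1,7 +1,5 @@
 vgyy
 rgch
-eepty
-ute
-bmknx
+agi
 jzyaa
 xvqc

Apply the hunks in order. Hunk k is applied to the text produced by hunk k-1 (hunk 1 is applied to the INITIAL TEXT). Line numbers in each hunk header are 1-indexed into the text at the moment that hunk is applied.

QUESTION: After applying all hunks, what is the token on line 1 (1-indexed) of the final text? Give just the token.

Hunk 1: at line 3 remove [bws] add [mya,jzyaa] -> 15 lines: vgyy rgch eepty mya jzyaa xvqc qjnk pta wkt qip fkjp fyef hscbb yrtr xpw
Hunk 2: at line 6 remove [pta,wkt,qip] add [mowhf,lbleo,rqxpk] -> 15 lines: vgyy rgch eepty mya jzyaa xvqc qjnk mowhf lbleo rqxpk fkjp fyef hscbb yrtr xpw
Hunk 3: at line 2 remove [mya] add [ute,bmknx] -> 16 lines: vgyy rgch eepty ute bmknx jzyaa xvqc qjnk mowhf lbleo rqxpk fkjp fyef hscbb yrtr xpw
Hunk 4: at line 1 remove [eepty,ute,bmknx] add [agi] -> 14 lines: vgyy rgch agi jzyaa xvqc qjnk mowhf lbleo rqxpk fkjp fyef hscbb yrtr xpw
Final line 1: vgyy

Answer: vgyy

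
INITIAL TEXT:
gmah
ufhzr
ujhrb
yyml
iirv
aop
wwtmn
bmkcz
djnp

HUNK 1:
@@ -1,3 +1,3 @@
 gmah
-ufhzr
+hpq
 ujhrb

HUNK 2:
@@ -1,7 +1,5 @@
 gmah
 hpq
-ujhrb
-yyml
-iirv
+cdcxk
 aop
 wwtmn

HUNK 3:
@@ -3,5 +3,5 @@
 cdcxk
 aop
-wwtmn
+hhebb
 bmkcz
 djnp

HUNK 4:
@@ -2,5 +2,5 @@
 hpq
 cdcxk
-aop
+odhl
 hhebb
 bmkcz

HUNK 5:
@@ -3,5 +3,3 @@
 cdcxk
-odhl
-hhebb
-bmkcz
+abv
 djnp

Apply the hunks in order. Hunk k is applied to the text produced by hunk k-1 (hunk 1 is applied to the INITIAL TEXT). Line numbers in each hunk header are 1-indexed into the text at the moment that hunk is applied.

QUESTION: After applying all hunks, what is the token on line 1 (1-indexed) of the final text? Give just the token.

Hunk 1: at line 1 remove [ufhzr] add [hpq] -> 9 lines: gmah hpq ujhrb yyml iirv aop wwtmn bmkcz djnp
Hunk 2: at line 1 remove [ujhrb,yyml,iirv] add [cdcxk] -> 7 lines: gmah hpq cdcxk aop wwtmn bmkcz djnp
Hunk 3: at line 3 remove [wwtmn] add [hhebb] -> 7 lines: gmah hpq cdcxk aop hhebb bmkcz djnp
Hunk 4: at line 2 remove [aop] add [odhl] -> 7 lines: gmah hpq cdcxk odhl hhebb bmkcz djnp
Hunk 5: at line 3 remove [odhl,hhebb,bmkcz] add [abv] -> 5 lines: gmah hpq cdcxk abv djnp
Final line 1: gmah

Answer: gmah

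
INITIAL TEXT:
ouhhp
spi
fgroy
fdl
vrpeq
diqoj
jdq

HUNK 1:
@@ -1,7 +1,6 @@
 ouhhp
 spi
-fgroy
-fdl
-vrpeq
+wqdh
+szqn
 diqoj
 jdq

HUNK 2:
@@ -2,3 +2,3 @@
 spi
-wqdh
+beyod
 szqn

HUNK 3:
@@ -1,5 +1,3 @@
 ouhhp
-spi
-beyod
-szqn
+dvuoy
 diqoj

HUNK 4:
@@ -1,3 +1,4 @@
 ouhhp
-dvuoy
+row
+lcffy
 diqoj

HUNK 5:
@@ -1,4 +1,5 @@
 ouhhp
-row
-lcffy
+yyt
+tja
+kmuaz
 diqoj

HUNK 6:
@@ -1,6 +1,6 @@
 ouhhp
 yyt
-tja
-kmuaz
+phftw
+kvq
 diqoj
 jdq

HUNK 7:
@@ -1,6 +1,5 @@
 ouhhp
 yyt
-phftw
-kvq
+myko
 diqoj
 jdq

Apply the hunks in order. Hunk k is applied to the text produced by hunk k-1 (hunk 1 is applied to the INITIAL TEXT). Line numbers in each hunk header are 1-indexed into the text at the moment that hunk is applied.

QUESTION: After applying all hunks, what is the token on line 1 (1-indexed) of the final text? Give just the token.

Hunk 1: at line 1 remove [fgroy,fdl,vrpeq] add [wqdh,szqn] -> 6 lines: ouhhp spi wqdh szqn diqoj jdq
Hunk 2: at line 2 remove [wqdh] add [beyod] -> 6 lines: ouhhp spi beyod szqn diqoj jdq
Hunk 3: at line 1 remove [spi,beyod,szqn] add [dvuoy] -> 4 lines: ouhhp dvuoy diqoj jdq
Hunk 4: at line 1 remove [dvuoy] add [row,lcffy] -> 5 lines: ouhhp row lcffy diqoj jdq
Hunk 5: at line 1 remove [row,lcffy] add [yyt,tja,kmuaz] -> 6 lines: ouhhp yyt tja kmuaz diqoj jdq
Hunk 6: at line 1 remove [tja,kmuaz] add [phftw,kvq] -> 6 lines: ouhhp yyt phftw kvq diqoj jdq
Hunk 7: at line 1 remove [phftw,kvq] add [myko] -> 5 lines: ouhhp yyt myko diqoj jdq
Final line 1: ouhhp

Answer: ouhhp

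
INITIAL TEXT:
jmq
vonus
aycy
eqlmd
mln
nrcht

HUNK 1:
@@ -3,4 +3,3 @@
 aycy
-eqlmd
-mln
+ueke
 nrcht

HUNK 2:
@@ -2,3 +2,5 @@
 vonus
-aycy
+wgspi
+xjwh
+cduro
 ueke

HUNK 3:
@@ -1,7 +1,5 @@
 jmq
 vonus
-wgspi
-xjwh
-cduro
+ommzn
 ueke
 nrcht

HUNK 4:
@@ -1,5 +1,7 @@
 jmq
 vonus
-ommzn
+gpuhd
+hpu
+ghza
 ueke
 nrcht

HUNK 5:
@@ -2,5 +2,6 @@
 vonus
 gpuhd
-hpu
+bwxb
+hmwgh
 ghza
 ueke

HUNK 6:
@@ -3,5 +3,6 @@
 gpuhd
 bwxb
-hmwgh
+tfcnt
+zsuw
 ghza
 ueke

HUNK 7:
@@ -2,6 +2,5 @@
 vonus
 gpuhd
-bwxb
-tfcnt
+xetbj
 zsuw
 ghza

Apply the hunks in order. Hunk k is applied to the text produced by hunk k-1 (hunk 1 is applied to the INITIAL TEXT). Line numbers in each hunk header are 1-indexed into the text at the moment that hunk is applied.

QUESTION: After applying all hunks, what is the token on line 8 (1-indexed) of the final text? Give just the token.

Hunk 1: at line 3 remove [eqlmd,mln] add [ueke] -> 5 lines: jmq vonus aycy ueke nrcht
Hunk 2: at line 2 remove [aycy] add [wgspi,xjwh,cduro] -> 7 lines: jmq vonus wgspi xjwh cduro ueke nrcht
Hunk 3: at line 1 remove [wgspi,xjwh,cduro] add [ommzn] -> 5 lines: jmq vonus ommzn ueke nrcht
Hunk 4: at line 1 remove [ommzn] add [gpuhd,hpu,ghza] -> 7 lines: jmq vonus gpuhd hpu ghza ueke nrcht
Hunk 5: at line 2 remove [hpu] add [bwxb,hmwgh] -> 8 lines: jmq vonus gpuhd bwxb hmwgh ghza ueke nrcht
Hunk 6: at line 3 remove [hmwgh] add [tfcnt,zsuw] -> 9 lines: jmq vonus gpuhd bwxb tfcnt zsuw ghza ueke nrcht
Hunk 7: at line 2 remove [bwxb,tfcnt] add [xetbj] -> 8 lines: jmq vonus gpuhd xetbj zsuw ghza ueke nrcht
Final line 8: nrcht

Answer: nrcht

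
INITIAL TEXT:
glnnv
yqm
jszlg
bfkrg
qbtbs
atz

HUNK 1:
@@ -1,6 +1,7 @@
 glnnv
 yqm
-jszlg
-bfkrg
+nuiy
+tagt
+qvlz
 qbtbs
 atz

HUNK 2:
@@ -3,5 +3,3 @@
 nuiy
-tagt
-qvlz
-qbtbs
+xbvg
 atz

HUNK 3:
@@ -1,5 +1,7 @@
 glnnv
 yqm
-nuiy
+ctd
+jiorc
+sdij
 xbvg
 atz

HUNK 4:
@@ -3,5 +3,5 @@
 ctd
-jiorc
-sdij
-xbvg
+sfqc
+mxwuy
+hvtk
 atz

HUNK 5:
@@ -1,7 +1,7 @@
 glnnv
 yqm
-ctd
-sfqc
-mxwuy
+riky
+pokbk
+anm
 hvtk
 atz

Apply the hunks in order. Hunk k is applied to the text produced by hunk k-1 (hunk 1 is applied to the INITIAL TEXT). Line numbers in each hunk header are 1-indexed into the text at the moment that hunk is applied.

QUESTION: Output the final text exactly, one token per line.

Hunk 1: at line 1 remove [jszlg,bfkrg] add [nuiy,tagt,qvlz] -> 7 lines: glnnv yqm nuiy tagt qvlz qbtbs atz
Hunk 2: at line 3 remove [tagt,qvlz,qbtbs] add [xbvg] -> 5 lines: glnnv yqm nuiy xbvg atz
Hunk 3: at line 1 remove [nuiy] add [ctd,jiorc,sdij] -> 7 lines: glnnv yqm ctd jiorc sdij xbvg atz
Hunk 4: at line 3 remove [jiorc,sdij,xbvg] add [sfqc,mxwuy,hvtk] -> 7 lines: glnnv yqm ctd sfqc mxwuy hvtk atz
Hunk 5: at line 1 remove [ctd,sfqc,mxwuy] add [riky,pokbk,anm] -> 7 lines: glnnv yqm riky pokbk anm hvtk atz

Answer: glnnv
yqm
riky
pokbk
anm
hvtk
atz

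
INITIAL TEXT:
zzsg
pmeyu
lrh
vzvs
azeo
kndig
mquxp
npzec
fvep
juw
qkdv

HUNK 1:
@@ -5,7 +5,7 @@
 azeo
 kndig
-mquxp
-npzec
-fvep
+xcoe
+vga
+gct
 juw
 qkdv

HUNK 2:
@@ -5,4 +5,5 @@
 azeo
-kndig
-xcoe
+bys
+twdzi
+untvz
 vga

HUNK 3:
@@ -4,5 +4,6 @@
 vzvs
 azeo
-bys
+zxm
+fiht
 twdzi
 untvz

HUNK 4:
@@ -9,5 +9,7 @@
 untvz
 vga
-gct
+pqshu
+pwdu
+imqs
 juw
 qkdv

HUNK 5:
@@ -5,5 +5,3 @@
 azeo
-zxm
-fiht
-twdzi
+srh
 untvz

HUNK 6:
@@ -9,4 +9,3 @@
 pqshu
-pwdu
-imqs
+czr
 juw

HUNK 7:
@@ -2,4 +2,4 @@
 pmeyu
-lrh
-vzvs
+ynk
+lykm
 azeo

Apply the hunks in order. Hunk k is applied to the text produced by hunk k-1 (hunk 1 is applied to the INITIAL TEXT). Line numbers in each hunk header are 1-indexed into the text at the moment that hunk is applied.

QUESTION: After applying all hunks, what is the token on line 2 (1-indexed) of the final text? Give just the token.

Hunk 1: at line 5 remove [mquxp,npzec,fvep] add [xcoe,vga,gct] -> 11 lines: zzsg pmeyu lrh vzvs azeo kndig xcoe vga gct juw qkdv
Hunk 2: at line 5 remove [kndig,xcoe] add [bys,twdzi,untvz] -> 12 lines: zzsg pmeyu lrh vzvs azeo bys twdzi untvz vga gct juw qkdv
Hunk 3: at line 4 remove [bys] add [zxm,fiht] -> 13 lines: zzsg pmeyu lrh vzvs azeo zxm fiht twdzi untvz vga gct juw qkdv
Hunk 4: at line 9 remove [gct] add [pqshu,pwdu,imqs] -> 15 lines: zzsg pmeyu lrh vzvs azeo zxm fiht twdzi untvz vga pqshu pwdu imqs juw qkdv
Hunk 5: at line 5 remove [zxm,fiht,twdzi] add [srh] -> 13 lines: zzsg pmeyu lrh vzvs azeo srh untvz vga pqshu pwdu imqs juw qkdv
Hunk 6: at line 9 remove [pwdu,imqs] add [czr] -> 12 lines: zzsg pmeyu lrh vzvs azeo srh untvz vga pqshu czr juw qkdv
Hunk 7: at line 2 remove [lrh,vzvs] add [ynk,lykm] -> 12 lines: zzsg pmeyu ynk lykm azeo srh untvz vga pqshu czr juw qkdv
Final line 2: pmeyu

Answer: pmeyu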